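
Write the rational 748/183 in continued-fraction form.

[4; 11, 2, 3, 2]

Run the Euclidean algorithm on 748 and 183; the successive quotients are the partial quotients a_0, a_1, ... (each step inverts the fractional part left over by the previous one):
  748 = 4*183 + 16, so a_0 = 4.
  183 = 11*16 + 7, so a_1 = 11.
  16 = 2*7 + 2, so a_2 = 2.
  7 = 3*2 + 1, so a_3 = 3.
  2 = 2*1 + 0, so a_4 = 2.
The remainder reaches 0 after 5 divisions, so the expansion has 5 partial quotients, read off in order.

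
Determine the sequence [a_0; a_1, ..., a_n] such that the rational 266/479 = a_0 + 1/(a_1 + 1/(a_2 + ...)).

[0; 1, 1, 4, 53]

Run the Euclidean algorithm on 266 and 479; the successive quotients are the partial quotients a_0, a_1, ... (each step inverts the fractional part left over by the previous one):
  266 = 0*479 + 266, so a_0 = 0.
  479 = 1*266 + 213, so a_1 = 1.
  266 = 1*213 + 53, so a_2 = 1.
  213 = 4*53 + 1, so a_3 = 4.
  53 = 53*1 + 0, so a_4 = 53.
The remainder reaches 0 after 5 divisions, so the expansion has 5 partial quotients, read off in order.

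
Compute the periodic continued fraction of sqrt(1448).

Write x_i = (sqrt(1448) + m_i)/d_i with (m_0, d_0) = (0, 1). a_0 = floor(sqrt(1448)) = 38, since 38^2 = 1444 <= 1448 < 1521 = 39^2.
Iterate m_{i+1} = d_i*a_i - m_i, d_{i+1} = (1448 - m_{i+1}^2)/d_i, a_{i+1} = floor((a_0 + m_{i+1})/d_{i+1}):
  m_1 = 1*38 - 0 = 38, d_1 = (1448 - 38^2)/1 = 4/1 = 4, a_1 = floor((38 + 38)/4) = 19.
  m_2 = 4*19 - 38 = 38, d_2 = (1448 - 38^2)/4 = 4/4 = 1, a_2 = floor((38 + 38)/1) = 76.
  m_3 = 1*76 - 38 = 38, d_3 = (1448 - 38^2)/1 = 4/1 = 4: (m_3, d_3) = (m_1, d_1) = (38, 4), so from here the quotients repeat a_1, a_2; the period length is 2.
Hence the expansion of sqrt(1448) is a_0 = 38 followed by the repeating block 19, 76 (period 2).

[38; (19, 76)]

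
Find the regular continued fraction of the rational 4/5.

[0; 1, 4]

Run the Euclidean algorithm on 4 and 5; the successive quotients are the partial quotients a_0, a_1, ... (each step inverts the fractional part left over by the previous one):
  4 = 0*5 + 4, so a_0 = 0.
  5 = 1*4 + 1, so a_1 = 1.
  4 = 4*1 + 0, so a_2 = 4.
The remainder reaches 0 after 3 divisions, so the expansion has 3 partial quotients, read off in order.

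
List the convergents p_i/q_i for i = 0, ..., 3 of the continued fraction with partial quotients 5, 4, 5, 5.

Using the convergent recurrence p_i = a_i*p_{i-1} + p_{i-2}, q_i = a_i*q_{i-1} + q_{i-2} with p_{-2}=0, p_{-1}=1, q_{-2}=1, q_{-1}=0:
  i=0: a_0=5, p_0 = 5*1 + 0 = 5, q_0 = 5*0 + 1 = 1.
  i=1: a_1=4, p_1 = 4*5 + 1 = 21, q_1 = 4*1 + 0 = 4.
  i=2: a_2=5, p_2 = 5*21 + 5 = 110, q_2 = 5*4 + 1 = 21.
  i=3: a_3=5, p_3 = 5*110 + 21 = 571, q_3 = 5*21 + 4 = 109.

5/1, 21/4, 110/21, 571/109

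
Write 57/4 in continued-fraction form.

[14; 4]

Run the Euclidean algorithm on 57 and 4; the successive quotients are the partial quotients a_0, a_1, ... (each step inverts the fractional part left over by the previous one):
  57 = 14*4 + 1, so a_0 = 14.
  4 = 4*1 + 0, so a_1 = 4.
The remainder reaches 0 after 2 divisions, so the expansion has 2 partial quotients, read off in order.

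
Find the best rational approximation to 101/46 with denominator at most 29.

57/26

Expand x = 101/46 as a continued fraction with the Euclidean algorithm:
  101 = 2*46 + 9, so a_0 = 2.
  46 = 5*9 + 1, so a_1 = 5.
  9 = 9*1 + 0, so a_2 = 9.
so x = [2; 5, 9].
Convergents (p_i = a_i*p_{i-1} + p_{i-2}, q_i = a_i*q_{i-1} + q_{i-2} with p_{-2}=0, p_{-1}=1, q_{-2}=1, q_{-1}=0), until the denominator exceeds 29:
  i=0: a_0=2, p_0 = 2*1 + 0 = 2, q_0 = 2*0 + 1 = 1.
  i=1: a_1=5, p_1 = 5*2 + 1 = 11, q_1 = 5*1 + 0 = 5.
  i=2: a_2=9, p_2 = 9*11 + 2 = 101, q_2 = 9*5 + 1 = 46.
q_2 = 46 > 29, so the last convergent with denominator <= 29 is p_1/q_1 = 11/5.
The closest fraction with denominator <= 29 is either p_1/q_1 or the intermediate fraction (k*p_1 + p_0)/(k*q_1 + q_0) with the largest k >= 1 whose denominator stays <= 29; these approach x as k grows, and every other convergent or intermediate fraction in range is farther away.
Largest k: floor((29 - q_0)/q_1) = floor((29 - 1)/5) = 5.
That gives (5*11 + 2)/(5*5 + 1) = 57/26.
Compare the errors: |x - 11/5| = |101*5 - 11*46|/(46*5) = 1/230, and |x - 57/26| = |101*26 - 57*46|/(46*26) = 4/1196.
Cross-multiplying, 4*230 = 920 < 1196 = 1*1196, so 4/1196 is smaller: the intermediate fraction 57/26 is closer to x than 11/5.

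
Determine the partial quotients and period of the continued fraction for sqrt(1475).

[38; (2, 2, 6, 1, 1, 2, 1, 1, 6, 2, 2, 76)]

Write x_i = (sqrt(1475) + m_i)/d_i with (m_0, d_0) = (0, 1). a_0 = floor(sqrt(1475)) = 38, since 38^2 = 1444 <= 1475 < 1521 = 39^2.
Iterate m_{i+1} = d_i*a_i - m_i, d_{i+1} = (1475 - m_{i+1}^2)/d_i, a_{i+1} = floor((a_0 + m_{i+1})/d_{i+1}):
  m_1 = 1*38 - 0 = 38, d_1 = (1475 - 38^2)/1 = 31/1 = 31, a_1 = floor((38 + 38)/31) = 2.
  m_2 = 31*2 - 38 = 24, d_2 = (1475 - 24^2)/31 = 899/31 = 29, a_2 = floor((38 + 24)/29) = 2.
  m_3 = 29*2 - 24 = 34, d_3 = (1475 - 34^2)/29 = 319/29 = 11, a_3 = floor((38 + 34)/11) = 6.
  m_4 = 11*6 - 34 = 32, d_4 = (1475 - 32^2)/11 = 451/11 = 41, a_4 = floor((38 + 32)/41) = 1.
  m_5 = 41*1 - 32 = 9, d_5 = (1475 - 9^2)/41 = 1394/41 = 34, a_5 = floor((38 + 9)/34) = 1.
  m_6 = 34*1 - 9 = 25, d_6 = (1475 - 25^2)/34 = 850/34 = 25, a_6 = floor((38 + 25)/25) = 2.
  m_7 = 25*2 - 25 = 25, d_7 = (1475 - 25^2)/25 = 850/25 = 34, a_7 = floor((38 + 25)/34) = 1.
  m_8 = 34*1 - 25 = 9, d_8 = (1475 - 9^2)/34 = 1394/34 = 41, a_8 = floor((38 + 9)/41) = 1.
  m_9 = 41*1 - 9 = 32, d_9 = (1475 - 32^2)/41 = 451/41 = 11, a_9 = floor((38 + 32)/11) = 6.
  m_10 = 11*6 - 32 = 34, d_10 = (1475 - 34^2)/11 = 319/11 = 29, a_10 = floor((38 + 34)/29) = 2.
  m_11 = 29*2 - 34 = 24, d_11 = (1475 - 24^2)/29 = 899/29 = 31, a_11 = floor((38 + 24)/31) = 2.
  m_12 = 31*2 - 24 = 38, d_12 = (1475 - 38^2)/31 = 31/31 = 1, a_12 = floor((38 + 38)/1) = 76.
  m_13 = 1*76 - 38 = 38, d_13 = (1475 - 38^2)/1 = 31/1 = 31: (m_13, d_13) = (m_1, d_1) = (38, 31), so from here the quotients repeat a_1, ..., a_12; the period length is 12.
Hence the expansion of sqrt(1475) is a_0 = 38 followed by the repeating block 2, 2, 6, 1, 1, 2, 1, 1, 6, 2, 2, 76 (period 12).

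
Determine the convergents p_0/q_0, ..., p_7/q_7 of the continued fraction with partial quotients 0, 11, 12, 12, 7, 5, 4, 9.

0/1, 1/11, 12/133, 145/1607, 1027/11382, 5280/58517, 22147/245450, 204603/2267567

Using the convergent recurrence p_i = a_i*p_{i-1} + p_{i-2}, q_i = a_i*q_{i-1} + q_{i-2} with p_{-2}=0, p_{-1}=1, q_{-2}=1, q_{-1}=0:
  i=0: a_0=0, p_0 = 0*1 + 0 = 0, q_0 = 0*0 + 1 = 1.
  i=1: a_1=11, p_1 = 11*0 + 1 = 1, q_1 = 11*1 + 0 = 11.
  i=2: a_2=12, p_2 = 12*1 + 0 = 12, q_2 = 12*11 + 1 = 133.
  i=3: a_3=12, p_3 = 12*12 + 1 = 145, q_3 = 12*133 + 11 = 1607.
  i=4: a_4=7, p_4 = 7*145 + 12 = 1027, q_4 = 7*1607 + 133 = 11382.
  i=5: a_5=5, p_5 = 5*1027 + 145 = 5280, q_5 = 5*11382 + 1607 = 58517.
  i=6: a_6=4, p_6 = 4*5280 + 1027 = 22147, q_6 = 4*58517 + 11382 = 245450.
  i=7: a_7=9, p_7 = 9*22147 + 5280 = 204603, q_7 = 9*245450 + 58517 = 2267567.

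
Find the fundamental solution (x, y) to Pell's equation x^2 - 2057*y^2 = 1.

(x, y) = (2177, 48)

First expand sqrt(2057) as a continued fraction. With x_i = (sqrt(2057) + m_i)/d_i and (m_0, d_0) = (0, 1): a_0 = floor(sqrt(2057)) = 45, since 45^2 = 2025 <= 2057 < 2116 = 46^2.
Iterate m_{i+1} = d_i*a_i - m_i, d_{i+1} = (2057 - m_{i+1}^2)/d_i, a_{i+1} = floor((a_0 + m_{i+1})/d_{i+1}):
  m_1 = 1*45 - 0 = 45, d_1 = (2057 - 45^2)/1 = 32/1 = 32, a_1 = floor((45 + 45)/32) = 2.
  m_2 = 32*2 - 45 = 19, d_2 = (2057 - 19^2)/32 = 1696/32 = 53, a_2 = floor((45 + 19)/53) = 1.
  m_3 = 53*1 - 19 = 34, d_3 = (2057 - 34^2)/53 = 901/53 = 17, a_3 = floor((45 + 34)/17) = 4.
  m_4 = 17*4 - 34 = 34, d_4 = (2057 - 34^2)/17 = 901/17 = 53, a_4 = floor((45 + 34)/53) = 1.
  m_5 = 53*1 - 34 = 19, d_5 = (2057 - 19^2)/53 = 1696/53 = 32, a_5 = floor((45 + 19)/32) = 2.
  m_6 = 32*2 - 19 = 45, d_6 = (2057 - 45^2)/32 = 32/32 = 1, a_6 = floor((45 + 45)/1) = 90.
  m_7 = 1*90 - 45 = 45, d_7 = (2057 - 45^2)/1 = 32/1 = 32: (m_7, d_7) = (m_1, d_1) = (45, 32), so from here the quotients repeat a_1, ..., a_6; the period length is 6.
So sqrt(2057) = [45; (2, 1, 4, 1, 2, 90)] with period length k = 6.
k is even, so the fundamental solution of x^2 - 2057y^2 = 1 is (p_{k-1}, q_{k-1}) = (p_5, q_5); compute convergents through index 5.
Convergents (p_i = a_i*p_{i-1} + p_{i-2}, q_i = a_i*q_{i-1} + q_{i-2} with p_{-2}=0, p_{-1}=1, q_{-2}=1, q_{-1}=0):
  i=0: a_0=45, p_0 = 45*1 + 0 = 45, q_0 = 45*0 + 1 = 1.
  i=1: a_1=2, p_1 = 2*45 + 1 = 91, q_1 = 2*1 + 0 = 2.
  i=2: a_2=1, p_2 = 1*91 + 45 = 136, q_2 = 1*2 + 1 = 3.
  i=3: a_3=4, p_3 = 4*136 + 91 = 635, q_3 = 4*3 + 2 = 14.
  i=4: a_4=1, p_4 = 1*635 + 136 = 771, q_4 = 1*14 + 3 = 17.
  i=5: a_5=2, p_5 = 2*771 + 635 = 2177, q_5 = 2*17 + 14 = 48.
Check: 2177^2 - 2057*48^2 = 4739329 - 4739328 = 1, so (x, y) = (2177, 48) solves the equation, and by the theorem it is the least positive solution.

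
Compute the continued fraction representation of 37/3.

Run the Euclidean algorithm on 37 and 3; the successive quotients are the partial quotients a_0, a_1, ... (each step inverts the fractional part left over by the previous one):
  37 = 12*3 + 1, so a_0 = 12.
  3 = 3*1 + 0, so a_1 = 3.
The remainder reaches 0 after 2 divisions, so the expansion has 2 partial quotients, read off in order.

[12; 3]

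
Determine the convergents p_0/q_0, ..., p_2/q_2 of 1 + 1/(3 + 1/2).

Using the convergent recurrence p_i = a_i*p_{i-1} + p_{i-2}, q_i = a_i*q_{i-1} + q_{i-2} with p_{-2}=0, p_{-1}=1, q_{-2}=1, q_{-1}=0:
  i=0: a_0=1, p_0 = 1*1 + 0 = 1, q_0 = 1*0 + 1 = 1.
  i=1: a_1=3, p_1 = 3*1 + 1 = 4, q_1 = 3*1 + 0 = 3.
  i=2: a_2=2, p_2 = 2*4 + 1 = 9, q_2 = 2*3 + 1 = 7.

1/1, 4/3, 9/7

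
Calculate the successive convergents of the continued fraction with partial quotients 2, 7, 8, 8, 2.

Using the convergent recurrence p_i = a_i*p_{i-1} + p_{i-2}, q_i = a_i*q_{i-1} + q_{i-2} with p_{-2}=0, p_{-1}=1, q_{-2}=1, q_{-1}=0:
  i=0: a_0=2, p_0 = 2*1 + 0 = 2, q_0 = 2*0 + 1 = 1.
  i=1: a_1=7, p_1 = 7*2 + 1 = 15, q_1 = 7*1 + 0 = 7.
  i=2: a_2=8, p_2 = 8*15 + 2 = 122, q_2 = 8*7 + 1 = 57.
  i=3: a_3=8, p_3 = 8*122 + 15 = 991, q_3 = 8*57 + 7 = 463.
  i=4: a_4=2, p_4 = 2*991 + 122 = 2104, q_4 = 2*463 + 57 = 983.

2/1, 15/7, 122/57, 991/463, 2104/983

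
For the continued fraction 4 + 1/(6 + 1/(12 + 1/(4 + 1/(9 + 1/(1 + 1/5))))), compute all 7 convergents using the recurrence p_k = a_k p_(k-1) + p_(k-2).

4/1, 25/6, 304/73, 1241/298, 11473/2755, 12714/3053, 75043/18020

Using the convergent recurrence p_i = a_i*p_{i-1} + p_{i-2}, q_i = a_i*q_{i-1} + q_{i-2} with p_{-2}=0, p_{-1}=1, q_{-2}=1, q_{-1}=0:
  i=0: a_0=4, p_0 = 4*1 + 0 = 4, q_0 = 4*0 + 1 = 1.
  i=1: a_1=6, p_1 = 6*4 + 1 = 25, q_1 = 6*1 + 0 = 6.
  i=2: a_2=12, p_2 = 12*25 + 4 = 304, q_2 = 12*6 + 1 = 73.
  i=3: a_3=4, p_3 = 4*304 + 25 = 1241, q_3 = 4*73 + 6 = 298.
  i=4: a_4=9, p_4 = 9*1241 + 304 = 11473, q_4 = 9*298 + 73 = 2755.
  i=5: a_5=1, p_5 = 1*11473 + 1241 = 12714, q_5 = 1*2755 + 298 = 3053.
  i=6: a_6=5, p_6 = 5*12714 + 11473 = 75043, q_6 = 5*3053 + 2755 = 18020.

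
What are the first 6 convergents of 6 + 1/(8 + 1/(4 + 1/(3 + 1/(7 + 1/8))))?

6/1, 49/8, 202/33, 655/107, 4787/782, 38951/6363

Using the convergent recurrence p_i = a_i*p_{i-1} + p_{i-2}, q_i = a_i*q_{i-1} + q_{i-2} with p_{-2}=0, p_{-1}=1, q_{-2}=1, q_{-1}=0:
  i=0: a_0=6, p_0 = 6*1 + 0 = 6, q_0 = 6*0 + 1 = 1.
  i=1: a_1=8, p_1 = 8*6 + 1 = 49, q_1 = 8*1 + 0 = 8.
  i=2: a_2=4, p_2 = 4*49 + 6 = 202, q_2 = 4*8 + 1 = 33.
  i=3: a_3=3, p_3 = 3*202 + 49 = 655, q_3 = 3*33 + 8 = 107.
  i=4: a_4=7, p_4 = 7*655 + 202 = 4787, q_4 = 7*107 + 33 = 782.
  i=5: a_5=8, p_5 = 8*4787 + 655 = 38951, q_5 = 8*782 + 107 = 6363.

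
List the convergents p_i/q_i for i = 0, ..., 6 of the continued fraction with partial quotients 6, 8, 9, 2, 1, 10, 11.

6/1, 49/8, 447/73, 943/154, 1390/227, 14843/2424, 164663/26891

Using the convergent recurrence p_i = a_i*p_{i-1} + p_{i-2}, q_i = a_i*q_{i-1} + q_{i-2} with p_{-2}=0, p_{-1}=1, q_{-2}=1, q_{-1}=0:
  i=0: a_0=6, p_0 = 6*1 + 0 = 6, q_0 = 6*0 + 1 = 1.
  i=1: a_1=8, p_1 = 8*6 + 1 = 49, q_1 = 8*1 + 0 = 8.
  i=2: a_2=9, p_2 = 9*49 + 6 = 447, q_2 = 9*8 + 1 = 73.
  i=3: a_3=2, p_3 = 2*447 + 49 = 943, q_3 = 2*73 + 8 = 154.
  i=4: a_4=1, p_4 = 1*943 + 447 = 1390, q_4 = 1*154 + 73 = 227.
  i=5: a_5=10, p_5 = 10*1390 + 943 = 14843, q_5 = 10*227 + 154 = 2424.
  i=6: a_6=11, p_6 = 11*14843 + 1390 = 164663, q_6 = 11*2424 + 227 = 26891.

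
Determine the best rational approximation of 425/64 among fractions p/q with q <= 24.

93/14

Expand x = 425/64 as a continued fraction with the Euclidean algorithm:
  425 = 6*64 + 41, so a_0 = 6.
  64 = 1*41 + 23, so a_1 = 1.
  41 = 1*23 + 18, so a_2 = 1.
  23 = 1*18 + 5, so a_3 = 1.
  18 = 3*5 + 3, so a_4 = 3.
  5 = 1*3 + 2, so a_5 = 1.
  3 = 1*2 + 1, so a_6 = 1.
  2 = 2*1 + 0, so a_7 = 2.
so x = [6; 1, 1, 1, 3, 1, 1, 2].
Convergents (p_i = a_i*p_{i-1} + p_{i-2}, q_i = a_i*q_{i-1} + q_{i-2} with p_{-2}=0, p_{-1}=1, q_{-2}=1, q_{-1}=0), until the denominator exceeds 24:
  i=0: a_0=6, p_0 = 6*1 + 0 = 6, q_0 = 6*0 + 1 = 1.
  i=1: a_1=1, p_1 = 1*6 + 1 = 7, q_1 = 1*1 + 0 = 1.
  i=2: a_2=1, p_2 = 1*7 + 6 = 13, q_2 = 1*1 + 1 = 2.
  i=3: a_3=1, p_3 = 1*13 + 7 = 20, q_3 = 1*2 + 1 = 3.
  i=4: a_4=3, p_4 = 3*20 + 13 = 73, q_4 = 3*3 + 2 = 11.
  i=5: a_5=1, p_5 = 1*73 + 20 = 93, q_5 = 1*11 + 3 = 14.
  i=6: a_6=1, p_6 = 1*93 + 73 = 166, q_6 = 1*14 + 11 = 25.
q_6 = 25 > 24, so the last convergent with denominator <= 24 is p_5/q_5 = 93/14.
The closest fraction with denominator <= 24 is either p_5/q_5 or the intermediate fraction (k*p_5 + p_4)/(k*q_5 + q_4) with the largest k >= 1 whose denominator stays <= 24; these approach x as k grows, and every other convergent or intermediate fraction in range is farther away.
Largest k: floor((24 - q_4)/q_5) = floor((24 - 11)/14) = 0.
Since k = 0, no intermediate fraction beyond p_5/q_5 has denominator <= 24, so the convergent 93/14 is the closest (its error is |425*14 - 93*64|/(64*14) = 2/896).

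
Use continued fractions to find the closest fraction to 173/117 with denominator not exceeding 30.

Expand x = 173/117 as a continued fraction with the Euclidean algorithm:
  173 = 1*117 + 56, so a_0 = 1.
  117 = 2*56 + 5, so a_1 = 2.
  56 = 11*5 + 1, so a_2 = 11.
  5 = 5*1 + 0, so a_3 = 5.
so x = [1; 2, 11, 5].
Convergents (p_i = a_i*p_{i-1} + p_{i-2}, q_i = a_i*q_{i-1} + q_{i-2} with p_{-2}=0, p_{-1}=1, q_{-2}=1, q_{-1}=0), until the denominator exceeds 30:
  i=0: a_0=1, p_0 = 1*1 + 0 = 1, q_0 = 1*0 + 1 = 1.
  i=1: a_1=2, p_1 = 2*1 + 1 = 3, q_1 = 2*1 + 0 = 2.
  i=2: a_2=11, p_2 = 11*3 + 1 = 34, q_2 = 11*2 + 1 = 23.
  i=3: a_3=5, p_3 = 5*34 + 3 = 173, q_3 = 5*23 + 2 = 117.
q_3 = 117 > 30, so the last convergent with denominator <= 30 is p_2/q_2 = 34/23.
The closest fraction with denominator <= 30 is either p_2/q_2 or the intermediate fraction (k*p_2 + p_1)/(k*q_2 + q_1) with the largest k >= 1 whose denominator stays <= 30; these approach x as k grows, and every other convergent or intermediate fraction in range is farther away.
Largest k: floor((30 - q_1)/q_2) = floor((30 - 2)/23) = 1.
That gives (1*34 + 3)/(1*23 + 2) = 37/25.
Compare the errors: |x - 34/23| = |173*23 - 34*117|/(117*23) = 1/2691, and |x - 37/25| = |173*25 - 37*117|/(117*25) = 4/2925.
Cross-multiplying, 1*2925 = 2925 < 10764 = 4*2691, so 1/2691 is smaller: the convergent 34/23 is closer to x than 37/25.

34/23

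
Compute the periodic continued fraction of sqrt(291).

[17; (17, 34)]

Write x_i = (sqrt(291) + m_i)/d_i with (m_0, d_0) = (0, 1). a_0 = floor(sqrt(291)) = 17, since 17^2 = 289 <= 291 < 324 = 18^2.
Iterate m_{i+1} = d_i*a_i - m_i, d_{i+1} = (291 - m_{i+1}^2)/d_i, a_{i+1} = floor((a_0 + m_{i+1})/d_{i+1}):
  m_1 = 1*17 - 0 = 17, d_1 = (291 - 17^2)/1 = 2/1 = 2, a_1 = floor((17 + 17)/2) = 17.
  m_2 = 2*17 - 17 = 17, d_2 = (291 - 17^2)/2 = 2/2 = 1, a_2 = floor((17 + 17)/1) = 34.
  m_3 = 1*34 - 17 = 17, d_3 = (291 - 17^2)/1 = 2/1 = 2: (m_3, d_3) = (m_1, d_1) = (17, 2), so from here the quotients repeat a_1, a_2; the period length is 2.
Hence the expansion of sqrt(291) is a_0 = 17 followed by the repeating block 17, 34 (period 2).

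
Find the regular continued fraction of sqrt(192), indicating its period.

[13; (1, 5, 1, 26)]

Write x_i = (sqrt(192) + m_i)/d_i with (m_0, d_0) = (0, 1). a_0 = floor(sqrt(192)) = 13, since 13^2 = 169 <= 192 < 196 = 14^2.
Iterate m_{i+1} = d_i*a_i - m_i, d_{i+1} = (192 - m_{i+1}^2)/d_i, a_{i+1} = floor((a_0 + m_{i+1})/d_{i+1}):
  m_1 = 1*13 - 0 = 13, d_1 = (192 - 13^2)/1 = 23/1 = 23, a_1 = floor((13 + 13)/23) = 1.
  m_2 = 23*1 - 13 = 10, d_2 = (192 - 10^2)/23 = 92/23 = 4, a_2 = floor((13 + 10)/4) = 5.
  m_3 = 4*5 - 10 = 10, d_3 = (192 - 10^2)/4 = 92/4 = 23, a_3 = floor((13 + 10)/23) = 1.
  m_4 = 23*1 - 10 = 13, d_4 = (192 - 13^2)/23 = 23/23 = 1, a_4 = floor((13 + 13)/1) = 26.
  m_5 = 1*26 - 13 = 13, d_5 = (192 - 13^2)/1 = 23/1 = 23: (m_5, d_5) = (m_1, d_1) = (13, 23), so from here the quotients repeat a_1, ..., a_4; the period length is 4.
Hence the expansion of sqrt(192) is a_0 = 13 followed by the repeating block 1, 5, 1, 26 (period 4).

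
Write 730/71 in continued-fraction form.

Run the Euclidean algorithm on 730 and 71; the successive quotients are the partial quotients a_0, a_1, ... (each step inverts the fractional part left over by the previous one):
  730 = 10*71 + 20, so a_0 = 10.
  71 = 3*20 + 11, so a_1 = 3.
  20 = 1*11 + 9, so a_2 = 1.
  11 = 1*9 + 2, so a_3 = 1.
  9 = 4*2 + 1, so a_4 = 4.
  2 = 2*1 + 0, so a_5 = 2.
The remainder reaches 0 after 6 divisions, so the expansion has 6 partial quotients, read off in order.

[10; 3, 1, 1, 4, 2]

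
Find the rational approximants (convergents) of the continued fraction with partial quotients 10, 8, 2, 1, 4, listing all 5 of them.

Using the convergent recurrence p_i = a_i*p_{i-1} + p_{i-2}, q_i = a_i*q_{i-1} + q_{i-2} with p_{-2}=0, p_{-1}=1, q_{-2}=1, q_{-1}=0:
  i=0: a_0=10, p_0 = 10*1 + 0 = 10, q_0 = 10*0 + 1 = 1.
  i=1: a_1=8, p_1 = 8*10 + 1 = 81, q_1 = 8*1 + 0 = 8.
  i=2: a_2=2, p_2 = 2*81 + 10 = 172, q_2 = 2*8 + 1 = 17.
  i=3: a_3=1, p_3 = 1*172 + 81 = 253, q_3 = 1*17 + 8 = 25.
  i=4: a_4=4, p_4 = 4*253 + 172 = 1184, q_4 = 4*25 + 17 = 117.

10/1, 81/8, 172/17, 253/25, 1184/117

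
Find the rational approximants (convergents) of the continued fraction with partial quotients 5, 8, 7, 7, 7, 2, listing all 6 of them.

5/1, 41/8, 292/57, 2085/407, 14887/2906, 31859/6219

Using the convergent recurrence p_i = a_i*p_{i-1} + p_{i-2}, q_i = a_i*q_{i-1} + q_{i-2} with p_{-2}=0, p_{-1}=1, q_{-2}=1, q_{-1}=0:
  i=0: a_0=5, p_0 = 5*1 + 0 = 5, q_0 = 5*0 + 1 = 1.
  i=1: a_1=8, p_1 = 8*5 + 1 = 41, q_1 = 8*1 + 0 = 8.
  i=2: a_2=7, p_2 = 7*41 + 5 = 292, q_2 = 7*8 + 1 = 57.
  i=3: a_3=7, p_3 = 7*292 + 41 = 2085, q_3 = 7*57 + 8 = 407.
  i=4: a_4=7, p_4 = 7*2085 + 292 = 14887, q_4 = 7*407 + 57 = 2906.
  i=5: a_5=2, p_5 = 2*14887 + 2085 = 31859, q_5 = 2*2906 + 407 = 6219.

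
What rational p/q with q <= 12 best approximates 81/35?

Expand x = 81/35 as a continued fraction with the Euclidean algorithm:
  81 = 2*35 + 11, so a_0 = 2.
  35 = 3*11 + 2, so a_1 = 3.
  11 = 5*2 + 1, so a_2 = 5.
  2 = 2*1 + 0, so a_3 = 2.
so x = [2; 3, 5, 2].
Convergents (p_i = a_i*p_{i-1} + p_{i-2}, q_i = a_i*q_{i-1} + q_{i-2} with p_{-2}=0, p_{-1}=1, q_{-2}=1, q_{-1}=0), until the denominator exceeds 12:
  i=0: a_0=2, p_0 = 2*1 + 0 = 2, q_0 = 2*0 + 1 = 1.
  i=1: a_1=3, p_1 = 3*2 + 1 = 7, q_1 = 3*1 + 0 = 3.
  i=2: a_2=5, p_2 = 5*7 + 2 = 37, q_2 = 5*3 + 1 = 16.
q_2 = 16 > 12, so the last convergent with denominator <= 12 is p_1/q_1 = 7/3.
The closest fraction with denominator <= 12 is either p_1/q_1 or the intermediate fraction (k*p_1 + p_0)/(k*q_1 + q_0) with the largest k >= 1 whose denominator stays <= 12; these approach x as k grows, and every other convergent or intermediate fraction in range is farther away.
Largest k: floor((12 - q_0)/q_1) = floor((12 - 1)/3) = 3.
That gives (3*7 + 2)/(3*3 + 1) = 23/10.
Compare the errors: |x - 7/3| = |81*3 - 7*35|/(35*3) = 2/105, and |x - 23/10| = |81*10 - 23*35|/(35*10) = 5/350.
Cross-multiplying, 5*105 = 525 < 700 = 2*350, so 5/350 is smaller: the intermediate fraction 23/10 is closer to x than 7/3.

23/10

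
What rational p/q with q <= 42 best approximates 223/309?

Expand x = 223/309 as a continued fraction with the Euclidean algorithm:
  223 = 0*309 + 223, so a_0 = 0.
  309 = 1*223 + 86, so a_1 = 1.
  223 = 2*86 + 51, so a_2 = 2.
  86 = 1*51 + 35, so a_3 = 1.
  51 = 1*35 + 16, so a_4 = 1.
  35 = 2*16 + 3, so a_5 = 2.
  16 = 5*3 + 1, so a_6 = 5.
  3 = 3*1 + 0, so a_7 = 3.
so x = [0; 1, 2, 1, 1, 2, 5, 3].
Convergents (p_i = a_i*p_{i-1} + p_{i-2}, q_i = a_i*q_{i-1} + q_{i-2} with p_{-2}=0, p_{-1}=1, q_{-2}=1, q_{-1}=0), until the denominator exceeds 42:
  i=0: a_0=0, p_0 = 0*1 + 0 = 0, q_0 = 0*0 + 1 = 1.
  i=1: a_1=1, p_1 = 1*0 + 1 = 1, q_1 = 1*1 + 0 = 1.
  i=2: a_2=2, p_2 = 2*1 + 0 = 2, q_2 = 2*1 + 1 = 3.
  i=3: a_3=1, p_3 = 1*2 + 1 = 3, q_3 = 1*3 + 1 = 4.
  i=4: a_4=1, p_4 = 1*3 + 2 = 5, q_4 = 1*4 + 3 = 7.
  i=5: a_5=2, p_5 = 2*5 + 3 = 13, q_5 = 2*7 + 4 = 18.
  i=6: a_6=5, p_6 = 5*13 + 5 = 70, q_6 = 5*18 + 7 = 97.
q_6 = 97 > 42, so the last convergent with denominator <= 42 is p_5/q_5 = 13/18.
The closest fraction with denominator <= 42 is either p_5/q_5 or the intermediate fraction (k*p_5 + p_4)/(k*q_5 + q_4) with the largest k >= 1 whose denominator stays <= 42; these approach x as k grows, and every other convergent or intermediate fraction in range is farther away.
Largest k: floor((42 - q_4)/q_5) = floor((42 - 7)/18) = 1.
That gives (1*13 + 5)/(1*18 + 7) = 18/25.
Compare the errors: |x - 13/18| = |223*18 - 13*309|/(309*18) = 3/5562, and |x - 18/25| = |223*25 - 18*309|/(309*25) = 13/7725.
Cross-multiplying, 3*7725 = 23175 < 72306 = 13*5562, so 3/5562 is smaller: the convergent 13/18 is closer to x than 18/25.

13/18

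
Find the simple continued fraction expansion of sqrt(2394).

[48; (1, 12, 1, 96)]

Write x_i = (sqrt(2394) + m_i)/d_i with (m_0, d_0) = (0, 1). a_0 = floor(sqrt(2394)) = 48, since 48^2 = 2304 <= 2394 < 2401 = 49^2.
Iterate m_{i+1} = d_i*a_i - m_i, d_{i+1} = (2394 - m_{i+1}^2)/d_i, a_{i+1} = floor((a_0 + m_{i+1})/d_{i+1}):
  m_1 = 1*48 - 0 = 48, d_1 = (2394 - 48^2)/1 = 90/1 = 90, a_1 = floor((48 + 48)/90) = 1.
  m_2 = 90*1 - 48 = 42, d_2 = (2394 - 42^2)/90 = 630/90 = 7, a_2 = floor((48 + 42)/7) = 12.
  m_3 = 7*12 - 42 = 42, d_3 = (2394 - 42^2)/7 = 630/7 = 90, a_3 = floor((48 + 42)/90) = 1.
  m_4 = 90*1 - 42 = 48, d_4 = (2394 - 48^2)/90 = 90/90 = 1, a_4 = floor((48 + 48)/1) = 96.
  m_5 = 1*96 - 48 = 48, d_5 = (2394 - 48^2)/1 = 90/1 = 90: (m_5, d_5) = (m_1, d_1) = (48, 90), so from here the quotients repeat a_1, ..., a_4; the period length is 4.
Hence the expansion of sqrt(2394) is a_0 = 48 followed by the repeating block 1, 12, 1, 96 (period 4).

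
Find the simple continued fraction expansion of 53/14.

[3; 1, 3, 1, 2]

Run the Euclidean algorithm on 53 and 14; the successive quotients are the partial quotients a_0, a_1, ... (each step inverts the fractional part left over by the previous one):
  53 = 3*14 + 11, so a_0 = 3.
  14 = 1*11 + 3, so a_1 = 1.
  11 = 3*3 + 2, so a_2 = 3.
  3 = 1*2 + 1, so a_3 = 1.
  2 = 2*1 + 0, so a_4 = 2.
The remainder reaches 0 after 5 divisions, so the expansion has 5 partial quotients, read off in order.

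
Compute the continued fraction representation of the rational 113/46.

[2; 2, 5, 4]

Run the Euclidean algorithm on 113 and 46; the successive quotients are the partial quotients a_0, a_1, ... (each step inverts the fractional part left over by the previous one):
  113 = 2*46 + 21, so a_0 = 2.
  46 = 2*21 + 4, so a_1 = 2.
  21 = 5*4 + 1, so a_2 = 5.
  4 = 4*1 + 0, so a_3 = 4.
The remainder reaches 0 after 4 divisions, so the expansion has 4 partial quotients, read off in order.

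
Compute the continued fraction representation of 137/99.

Run the Euclidean algorithm on 137 and 99; the successive quotients are the partial quotients a_0, a_1, ... (each step inverts the fractional part left over by the previous one):
  137 = 1*99 + 38, so a_0 = 1.
  99 = 2*38 + 23, so a_1 = 2.
  38 = 1*23 + 15, so a_2 = 1.
  23 = 1*15 + 8, so a_3 = 1.
  15 = 1*8 + 7, so a_4 = 1.
  8 = 1*7 + 1, so a_5 = 1.
  7 = 7*1 + 0, so a_6 = 7.
The remainder reaches 0 after 7 divisions, so the expansion has 7 partial quotients, read off in order.

[1; 2, 1, 1, 1, 1, 7]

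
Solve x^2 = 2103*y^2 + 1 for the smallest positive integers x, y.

First expand sqrt(2103) as a continued fraction. With x_i = (sqrt(2103) + m_i)/d_i and (m_0, d_0) = (0, 1): a_0 = floor(sqrt(2103)) = 45, since 45^2 = 2025 <= 2103 < 2116 = 46^2.
Iterate m_{i+1} = d_i*a_i - m_i, d_{i+1} = (2103 - m_{i+1}^2)/d_i, a_{i+1} = floor((a_0 + m_{i+1})/d_{i+1}):
  m_1 = 1*45 - 0 = 45, d_1 = (2103 - 45^2)/1 = 78/1 = 78, a_1 = floor((45 + 45)/78) = 1.
  m_2 = 78*1 - 45 = 33, d_2 = (2103 - 33^2)/78 = 1014/78 = 13, a_2 = floor((45 + 33)/13) = 6.
  m_3 = 13*6 - 33 = 45, d_3 = (2103 - 45^2)/13 = 78/13 = 6, a_3 = floor((45 + 45)/6) = 15.
  m_4 = 6*15 - 45 = 45, d_4 = (2103 - 45^2)/6 = 78/6 = 13, a_4 = floor((45 + 45)/13) = 6.
  m_5 = 13*6 - 45 = 33, d_5 = (2103 - 33^2)/13 = 1014/13 = 78, a_5 = floor((45 + 33)/78) = 1.
  m_6 = 78*1 - 33 = 45, d_6 = (2103 - 45^2)/78 = 78/78 = 1, a_6 = floor((45 + 45)/1) = 90.
  m_7 = 1*90 - 45 = 45, d_7 = (2103 - 45^2)/1 = 78/1 = 78: (m_7, d_7) = (m_1, d_1) = (45, 78), so from here the quotients repeat a_1, ..., a_6; the period length is 6.
So sqrt(2103) = [45; (1, 6, 15, 6, 1, 90)] with period length k = 6.
k is even, so the fundamental solution of x^2 - 2103y^2 = 1 is (p_{k-1}, q_{k-1}) = (p_5, q_5); compute convergents through index 5.
Convergents (p_i = a_i*p_{i-1} + p_{i-2}, q_i = a_i*q_{i-1} + q_{i-2} with p_{-2}=0, p_{-1}=1, q_{-2}=1, q_{-1}=0):
  i=0: a_0=45, p_0 = 45*1 + 0 = 45, q_0 = 45*0 + 1 = 1.
  i=1: a_1=1, p_1 = 1*45 + 1 = 46, q_1 = 1*1 + 0 = 1.
  i=2: a_2=6, p_2 = 6*46 + 45 = 321, q_2 = 6*1 + 1 = 7.
  i=3: a_3=15, p_3 = 15*321 + 46 = 4861, q_3 = 15*7 + 1 = 106.
  i=4: a_4=6, p_4 = 6*4861 + 321 = 29487, q_4 = 6*106 + 7 = 643.
  i=5: a_5=1, p_5 = 1*29487 + 4861 = 34348, q_5 = 1*643 + 106 = 749.
Check: 34348^2 - 2103*749^2 = 1179785104 - 1179785103 = 1, so (x, y) = (34348, 749) solves the equation, and by the theorem it is the least positive solution.

(x, y) = (34348, 749)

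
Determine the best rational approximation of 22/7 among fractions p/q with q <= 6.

Expand x = 22/7 as a continued fraction with the Euclidean algorithm:
  22 = 3*7 + 1, so a_0 = 3.
  7 = 7*1 + 0, so a_1 = 7.
so x = [3; 7].
Convergents (p_i = a_i*p_{i-1} + p_{i-2}, q_i = a_i*q_{i-1} + q_{i-2} with p_{-2}=0, p_{-1}=1, q_{-2}=1, q_{-1}=0), until the denominator exceeds 6:
  i=0: a_0=3, p_0 = 3*1 + 0 = 3, q_0 = 3*0 + 1 = 1.
  i=1: a_1=7, p_1 = 7*3 + 1 = 22, q_1 = 7*1 + 0 = 7.
q_1 = 7 > 6, so the last convergent with denominator <= 6 is p_0/q_0 = 3/1.
The closest fraction with denominator <= 6 is either p_0/q_0 or the intermediate fraction (k*p_0 + p_{-1})/(k*q_0 + q_{-1}) with the largest k >= 1 whose denominator stays <= 6; these approach x as k grows, and every other convergent or intermediate fraction in range is farther away.
Largest k: floor((6 - q_{-1})/q_0) = floor((6 - 0)/1) = 6 (using the seeds p_{-1} = 1, q_{-1} = 0).
That gives (6*3 + 1)/(6*1 + 0) = 19/6.
Compare the errors: |x - 3/1| = |22*1 - 3*7|/(7*1) = 1/7, and |x - 19/6| = |22*6 - 19*7|/(7*6) = 1/42.
Cross-multiplying, 1*7 = 7 < 42 = 1*42, so 1/42 is smaller: the intermediate fraction 19/6 is closer to x than 3/1.

19/6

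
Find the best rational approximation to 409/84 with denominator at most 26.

112/23

Expand x = 409/84 as a continued fraction with the Euclidean algorithm:
  409 = 4*84 + 73, so a_0 = 4.
  84 = 1*73 + 11, so a_1 = 1.
  73 = 6*11 + 7, so a_2 = 6.
  11 = 1*7 + 4, so a_3 = 1.
  7 = 1*4 + 3, so a_4 = 1.
  4 = 1*3 + 1, so a_5 = 1.
  3 = 3*1 + 0, so a_6 = 3.
so x = [4; 1, 6, 1, 1, 1, 3].
Convergents (p_i = a_i*p_{i-1} + p_{i-2}, q_i = a_i*q_{i-1} + q_{i-2} with p_{-2}=0, p_{-1}=1, q_{-2}=1, q_{-1}=0), until the denominator exceeds 26:
  i=0: a_0=4, p_0 = 4*1 + 0 = 4, q_0 = 4*0 + 1 = 1.
  i=1: a_1=1, p_1 = 1*4 + 1 = 5, q_1 = 1*1 + 0 = 1.
  i=2: a_2=6, p_2 = 6*5 + 4 = 34, q_2 = 6*1 + 1 = 7.
  i=3: a_3=1, p_3 = 1*34 + 5 = 39, q_3 = 1*7 + 1 = 8.
  i=4: a_4=1, p_4 = 1*39 + 34 = 73, q_4 = 1*8 + 7 = 15.
  i=5: a_5=1, p_5 = 1*73 + 39 = 112, q_5 = 1*15 + 8 = 23.
  i=6: a_6=3, p_6 = 3*112 + 73 = 409, q_6 = 3*23 + 15 = 84.
q_6 = 84 > 26, so the last convergent with denominator <= 26 is p_5/q_5 = 112/23.
The closest fraction with denominator <= 26 is either p_5/q_5 or the intermediate fraction (k*p_5 + p_4)/(k*q_5 + q_4) with the largest k >= 1 whose denominator stays <= 26; these approach x as k grows, and every other convergent or intermediate fraction in range is farther away.
Largest k: floor((26 - q_4)/q_5) = floor((26 - 15)/23) = 0.
Since k = 0, no intermediate fraction beyond p_5/q_5 has denominator <= 26, so the convergent 112/23 is the closest (its error is |409*23 - 112*84|/(84*23) = 1/1932).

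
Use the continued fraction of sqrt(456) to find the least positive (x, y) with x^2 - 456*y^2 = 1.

(x, y) = (1025, 48)

First expand sqrt(456) as a continued fraction. With x_i = (sqrt(456) + m_i)/d_i and (m_0, d_0) = (0, 1): a_0 = floor(sqrt(456)) = 21, since 21^2 = 441 <= 456 < 484 = 22^2.
Iterate m_{i+1} = d_i*a_i - m_i, d_{i+1} = (456 - m_{i+1}^2)/d_i, a_{i+1} = floor((a_0 + m_{i+1})/d_{i+1}):
  m_1 = 1*21 - 0 = 21, d_1 = (456 - 21^2)/1 = 15/1 = 15, a_1 = floor((21 + 21)/15) = 2.
  m_2 = 15*2 - 21 = 9, d_2 = (456 - 9^2)/15 = 375/15 = 25, a_2 = floor((21 + 9)/25) = 1.
  m_3 = 25*1 - 9 = 16, d_3 = (456 - 16^2)/25 = 200/25 = 8, a_3 = floor((21 + 16)/8) = 4.
  m_4 = 8*4 - 16 = 16, d_4 = (456 - 16^2)/8 = 200/8 = 25, a_4 = floor((21 + 16)/25) = 1.
  m_5 = 25*1 - 16 = 9, d_5 = (456 - 9^2)/25 = 375/25 = 15, a_5 = floor((21 + 9)/15) = 2.
  m_6 = 15*2 - 9 = 21, d_6 = (456 - 21^2)/15 = 15/15 = 1, a_6 = floor((21 + 21)/1) = 42.
  m_7 = 1*42 - 21 = 21, d_7 = (456 - 21^2)/1 = 15/1 = 15: (m_7, d_7) = (m_1, d_1) = (21, 15), so from here the quotients repeat a_1, ..., a_6; the period length is 6.
So sqrt(456) = [21; (2, 1, 4, 1, 2, 42)] with period length k = 6.
k is even, so the fundamental solution of x^2 - 456y^2 = 1 is (p_{k-1}, q_{k-1}) = (p_5, q_5); compute convergents through index 5.
Convergents (p_i = a_i*p_{i-1} + p_{i-2}, q_i = a_i*q_{i-1} + q_{i-2} with p_{-2}=0, p_{-1}=1, q_{-2}=1, q_{-1}=0):
  i=0: a_0=21, p_0 = 21*1 + 0 = 21, q_0 = 21*0 + 1 = 1.
  i=1: a_1=2, p_1 = 2*21 + 1 = 43, q_1 = 2*1 + 0 = 2.
  i=2: a_2=1, p_2 = 1*43 + 21 = 64, q_2 = 1*2 + 1 = 3.
  i=3: a_3=4, p_3 = 4*64 + 43 = 299, q_3 = 4*3 + 2 = 14.
  i=4: a_4=1, p_4 = 1*299 + 64 = 363, q_4 = 1*14 + 3 = 17.
  i=5: a_5=2, p_5 = 2*363 + 299 = 1025, q_5 = 2*17 + 14 = 48.
Check: 1025^2 - 456*48^2 = 1050625 - 1050624 = 1, so (x, y) = (1025, 48) solves the equation, and by the theorem it is the least positive solution.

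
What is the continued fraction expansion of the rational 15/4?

[3; 1, 3]

Run the Euclidean algorithm on 15 and 4; the successive quotients are the partial quotients a_0, a_1, ... (each step inverts the fractional part left over by the previous one):
  15 = 3*4 + 3, so a_0 = 3.
  4 = 1*3 + 1, so a_1 = 1.
  3 = 3*1 + 0, so a_2 = 3.
The remainder reaches 0 after 3 divisions, so the expansion has 3 partial quotients, read off in order.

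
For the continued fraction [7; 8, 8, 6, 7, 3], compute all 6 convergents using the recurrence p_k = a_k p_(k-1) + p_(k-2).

7/1, 57/8, 463/65, 2835/398, 20308/2851, 63759/8951

Using the convergent recurrence p_i = a_i*p_{i-1} + p_{i-2}, q_i = a_i*q_{i-1} + q_{i-2} with p_{-2}=0, p_{-1}=1, q_{-2}=1, q_{-1}=0:
  i=0: a_0=7, p_0 = 7*1 + 0 = 7, q_0 = 7*0 + 1 = 1.
  i=1: a_1=8, p_1 = 8*7 + 1 = 57, q_1 = 8*1 + 0 = 8.
  i=2: a_2=8, p_2 = 8*57 + 7 = 463, q_2 = 8*8 + 1 = 65.
  i=3: a_3=6, p_3 = 6*463 + 57 = 2835, q_3 = 6*65 + 8 = 398.
  i=4: a_4=7, p_4 = 7*2835 + 463 = 20308, q_4 = 7*398 + 65 = 2851.
  i=5: a_5=3, p_5 = 3*20308 + 2835 = 63759, q_5 = 3*2851 + 398 = 8951.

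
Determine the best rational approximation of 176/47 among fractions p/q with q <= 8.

15/4

Expand x = 176/47 as a continued fraction with the Euclidean algorithm:
  176 = 3*47 + 35, so a_0 = 3.
  47 = 1*35 + 12, so a_1 = 1.
  35 = 2*12 + 11, so a_2 = 2.
  12 = 1*11 + 1, so a_3 = 1.
  11 = 11*1 + 0, so a_4 = 11.
so x = [3; 1, 2, 1, 11].
Convergents (p_i = a_i*p_{i-1} + p_{i-2}, q_i = a_i*q_{i-1} + q_{i-2} with p_{-2}=0, p_{-1}=1, q_{-2}=1, q_{-1}=0), until the denominator exceeds 8:
  i=0: a_0=3, p_0 = 3*1 + 0 = 3, q_0 = 3*0 + 1 = 1.
  i=1: a_1=1, p_1 = 1*3 + 1 = 4, q_1 = 1*1 + 0 = 1.
  i=2: a_2=2, p_2 = 2*4 + 3 = 11, q_2 = 2*1 + 1 = 3.
  i=3: a_3=1, p_3 = 1*11 + 4 = 15, q_3 = 1*3 + 1 = 4.
  i=4: a_4=11, p_4 = 11*15 + 11 = 176, q_4 = 11*4 + 3 = 47.
q_4 = 47 > 8, so the last convergent with denominator <= 8 is p_3/q_3 = 15/4.
The closest fraction with denominator <= 8 is either p_3/q_3 or the intermediate fraction (k*p_3 + p_2)/(k*q_3 + q_2) with the largest k >= 1 whose denominator stays <= 8; these approach x as k grows, and every other convergent or intermediate fraction in range is farther away.
Largest k: floor((8 - q_2)/q_3) = floor((8 - 3)/4) = 1.
That gives (1*15 + 11)/(1*4 + 3) = 26/7.
Compare the errors: |x - 15/4| = |176*4 - 15*47|/(47*4) = 1/188, and |x - 26/7| = |176*7 - 26*47|/(47*7) = 10/329.
Cross-multiplying, 1*329 = 329 < 1880 = 10*188, so 1/188 is smaller: the convergent 15/4 is closer to x than 26/7.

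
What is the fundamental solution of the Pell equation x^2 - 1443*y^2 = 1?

First expand sqrt(1443) as a continued fraction. With x_i = (sqrt(1443) + m_i)/d_i and (m_0, d_0) = (0, 1): a_0 = floor(sqrt(1443)) = 37, since 37^2 = 1369 <= 1443 < 1444 = 38^2.
Iterate m_{i+1} = d_i*a_i - m_i, d_{i+1} = (1443 - m_{i+1}^2)/d_i, a_{i+1} = floor((a_0 + m_{i+1})/d_{i+1}):
  m_1 = 1*37 - 0 = 37, d_1 = (1443 - 37^2)/1 = 74/1 = 74, a_1 = floor((37 + 37)/74) = 1.
  m_2 = 74*1 - 37 = 37, d_2 = (1443 - 37^2)/74 = 74/74 = 1, a_2 = floor((37 + 37)/1) = 74.
  m_3 = 1*74 - 37 = 37, d_3 = (1443 - 37^2)/1 = 74/1 = 74: (m_3, d_3) = (m_1, d_1) = (37, 74), so from here the quotients repeat a_1, a_2; the period length is 2.
So sqrt(1443) = [37; (1, 74)] with period length k = 2.
k is even, so the fundamental solution of x^2 - 1443y^2 = 1 is (p_{k-1}, q_{k-1}) = (p_1, q_1); compute convergents through index 1.
Convergents (p_i = a_i*p_{i-1} + p_{i-2}, q_i = a_i*q_{i-1} + q_{i-2} with p_{-2}=0, p_{-1}=1, q_{-2}=1, q_{-1}=0):
  i=0: a_0=37, p_0 = 37*1 + 0 = 37, q_0 = 37*0 + 1 = 1.
  i=1: a_1=1, p_1 = 1*37 + 1 = 38, q_1 = 1*1 + 0 = 1.
Check: 38^2 - 1443*1^2 = 1444 - 1443 = 1, so (x, y) = (38, 1) solves the equation, and by the theorem it is the least positive solution.

(x, y) = (38, 1)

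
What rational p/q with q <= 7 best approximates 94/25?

15/4

Expand x = 94/25 as a continued fraction with the Euclidean algorithm:
  94 = 3*25 + 19, so a_0 = 3.
  25 = 1*19 + 6, so a_1 = 1.
  19 = 3*6 + 1, so a_2 = 3.
  6 = 6*1 + 0, so a_3 = 6.
so x = [3; 1, 3, 6].
Convergents (p_i = a_i*p_{i-1} + p_{i-2}, q_i = a_i*q_{i-1} + q_{i-2} with p_{-2}=0, p_{-1}=1, q_{-2}=1, q_{-1}=0), until the denominator exceeds 7:
  i=0: a_0=3, p_0 = 3*1 + 0 = 3, q_0 = 3*0 + 1 = 1.
  i=1: a_1=1, p_1 = 1*3 + 1 = 4, q_1 = 1*1 + 0 = 1.
  i=2: a_2=3, p_2 = 3*4 + 3 = 15, q_2 = 3*1 + 1 = 4.
  i=3: a_3=6, p_3 = 6*15 + 4 = 94, q_3 = 6*4 + 1 = 25.
q_3 = 25 > 7, so the last convergent with denominator <= 7 is p_2/q_2 = 15/4.
The closest fraction with denominator <= 7 is either p_2/q_2 or the intermediate fraction (k*p_2 + p_1)/(k*q_2 + q_1) with the largest k >= 1 whose denominator stays <= 7; these approach x as k grows, and every other convergent or intermediate fraction in range is farther away.
Largest k: floor((7 - q_1)/q_2) = floor((7 - 1)/4) = 1.
That gives (1*15 + 4)/(1*4 + 1) = 19/5.
Compare the errors: |x - 15/4| = |94*4 - 15*25|/(25*4) = 1/100, and |x - 19/5| = |94*5 - 19*25|/(25*5) = 5/125.
Cross-multiplying, 1*125 = 125 < 500 = 5*100, so 1/100 is smaller: the convergent 15/4 is closer to x than 19/5.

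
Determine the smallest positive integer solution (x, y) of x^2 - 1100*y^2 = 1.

First expand sqrt(1100) as a continued fraction. With x_i = (sqrt(1100) + m_i)/d_i and (m_0, d_0) = (0, 1): a_0 = floor(sqrt(1100)) = 33, since 33^2 = 1089 <= 1100 < 1156 = 34^2.
Iterate m_{i+1} = d_i*a_i - m_i, d_{i+1} = (1100 - m_{i+1}^2)/d_i, a_{i+1} = floor((a_0 + m_{i+1})/d_{i+1}):
  m_1 = 1*33 - 0 = 33, d_1 = (1100 - 33^2)/1 = 11/1 = 11, a_1 = floor((33 + 33)/11) = 6.
  m_2 = 11*6 - 33 = 33, d_2 = (1100 - 33^2)/11 = 11/11 = 1, a_2 = floor((33 + 33)/1) = 66.
  m_3 = 1*66 - 33 = 33, d_3 = (1100 - 33^2)/1 = 11/1 = 11: (m_3, d_3) = (m_1, d_1) = (33, 11), so from here the quotients repeat a_1, a_2; the period length is 2.
So sqrt(1100) = [33; (6, 66)] with period length k = 2.
k is even, so the fundamental solution of x^2 - 1100y^2 = 1 is (p_{k-1}, q_{k-1}) = (p_1, q_1); compute convergents through index 1.
Convergents (p_i = a_i*p_{i-1} + p_{i-2}, q_i = a_i*q_{i-1} + q_{i-2} with p_{-2}=0, p_{-1}=1, q_{-2}=1, q_{-1}=0):
  i=0: a_0=33, p_0 = 33*1 + 0 = 33, q_0 = 33*0 + 1 = 1.
  i=1: a_1=6, p_1 = 6*33 + 1 = 199, q_1 = 6*1 + 0 = 6.
Check: 199^2 - 1100*6^2 = 39601 - 39600 = 1, so (x, y) = (199, 6) solves the equation, and by the theorem it is the least positive solution.

(x, y) = (199, 6)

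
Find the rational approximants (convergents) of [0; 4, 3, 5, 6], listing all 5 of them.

Using the convergent recurrence p_i = a_i*p_{i-1} + p_{i-2}, q_i = a_i*q_{i-1} + q_{i-2} with p_{-2}=0, p_{-1}=1, q_{-2}=1, q_{-1}=0:
  i=0: a_0=0, p_0 = 0*1 + 0 = 0, q_0 = 0*0 + 1 = 1.
  i=1: a_1=4, p_1 = 4*0 + 1 = 1, q_1 = 4*1 + 0 = 4.
  i=2: a_2=3, p_2 = 3*1 + 0 = 3, q_2 = 3*4 + 1 = 13.
  i=3: a_3=5, p_3 = 5*3 + 1 = 16, q_3 = 5*13 + 4 = 69.
  i=4: a_4=6, p_4 = 6*16 + 3 = 99, q_4 = 6*69 + 13 = 427.

0/1, 1/4, 3/13, 16/69, 99/427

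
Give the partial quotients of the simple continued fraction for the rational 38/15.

[2; 1, 1, 7]

Run the Euclidean algorithm on 38 and 15; the successive quotients are the partial quotients a_0, a_1, ... (each step inverts the fractional part left over by the previous one):
  38 = 2*15 + 8, so a_0 = 2.
  15 = 1*8 + 7, so a_1 = 1.
  8 = 1*7 + 1, so a_2 = 1.
  7 = 7*1 + 0, so a_3 = 7.
The remainder reaches 0 after 4 divisions, so the expansion has 4 partial quotients, read off in order.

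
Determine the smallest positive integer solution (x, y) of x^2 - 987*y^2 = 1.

First expand sqrt(987) as a continued fraction. With x_i = (sqrt(987) + m_i)/d_i and (m_0, d_0) = (0, 1): a_0 = floor(sqrt(987)) = 31, since 31^2 = 961 <= 987 < 1024 = 32^2.
Iterate m_{i+1} = d_i*a_i - m_i, d_{i+1} = (987 - m_{i+1}^2)/d_i, a_{i+1} = floor((a_0 + m_{i+1})/d_{i+1}):
  m_1 = 1*31 - 0 = 31, d_1 = (987 - 31^2)/1 = 26/1 = 26, a_1 = floor((31 + 31)/26) = 2.
  m_2 = 26*2 - 31 = 21, d_2 = (987 - 21^2)/26 = 546/26 = 21, a_2 = floor((31 + 21)/21) = 2.
  m_3 = 21*2 - 21 = 21, d_3 = (987 - 21^2)/21 = 546/21 = 26, a_3 = floor((31 + 21)/26) = 2.
  m_4 = 26*2 - 21 = 31, d_4 = (987 - 31^2)/26 = 26/26 = 1, a_4 = floor((31 + 31)/1) = 62.
  m_5 = 1*62 - 31 = 31, d_5 = (987 - 31^2)/1 = 26/1 = 26: (m_5, d_5) = (m_1, d_1) = (31, 26), so from here the quotients repeat a_1, ..., a_4; the period length is 4.
So sqrt(987) = [31; (2, 2, 2, 62)] with period length k = 4.
k is even, so the fundamental solution of x^2 - 987y^2 = 1 is (p_{k-1}, q_{k-1}) = (p_3, q_3); compute convergents through index 3.
Convergents (p_i = a_i*p_{i-1} + p_{i-2}, q_i = a_i*q_{i-1} + q_{i-2} with p_{-2}=0, p_{-1}=1, q_{-2}=1, q_{-1}=0):
  i=0: a_0=31, p_0 = 31*1 + 0 = 31, q_0 = 31*0 + 1 = 1.
  i=1: a_1=2, p_1 = 2*31 + 1 = 63, q_1 = 2*1 + 0 = 2.
  i=2: a_2=2, p_2 = 2*63 + 31 = 157, q_2 = 2*2 + 1 = 5.
  i=3: a_3=2, p_3 = 2*157 + 63 = 377, q_3 = 2*5 + 2 = 12.
Check: 377^2 - 987*12^2 = 142129 - 142128 = 1, so (x, y) = (377, 12) solves the equation, and by the theorem it is the least positive solution.

(x, y) = (377, 12)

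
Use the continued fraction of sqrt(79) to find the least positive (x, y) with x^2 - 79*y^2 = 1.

First expand sqrt(79) as a continued fraction. With x_i = (sqrt(79) + m_i)/d_i and (m_0, d_0) = (0, 1): a_0 = floor(sqrt(79)) = 8, since 8^2 = 64 <= 79 < 81 = 9^2.
Iterate m_{i+1} = d_i*a_i - m_i, d_{i+1} = (79 - m_{i+1}^2)/d_i, a_{i+1} = floor((a_0 + m_{i+1})/d_{i+1}):
  m_1 = 1*8 - 0 = 8, d_1 = (79 - 8^2)/1 = 15/1 = 15, a_1 = floor((8 + 8)/15) = 1.
  m_2 = 15*1 - 8 = 7, d_2 = (79 - 7^2)/15 = 30/15 = 2, a_2 = floor((8 + 7)/2) = 7.
  m_3 = 2*7 - 7 = 7, d_3 = (79 - 7^2)/2 = 30/2 = 15, a_3 = floor((8 + 7)/15) = 1.
  m_4 = 15*1 - 7 = 8, d_4 = (79 - 8^2)/15 = 15/15 = 1, a_4 = floor((8 + 8)/1) = 16.
  m_5 = 1*16 - 8 = 8, d_5 = (79 - 8^2)/1 = 15/1 = 15: (m_5, d_5) = (m_1, d_1) = (8, 15), so from here the quotients repeat a_1, ..., a_4; the period length is 4.
So sqrt(79) = [8; (1, 7, 1, 16)] with period length k = 4.
k is even, so the fundamental solution of x^2 - 79y^2 = 1 is (p_{k-1}, q_{k-1}) = (p_3, q_3); compute convergents through index 3.
Convergents (p_i = a_i*p_{i-1} + p_{i-2}, q_i = a_i*q_{i-1} + q_{i-2} with p_{-2}=0, p_{-1}=1, q_{-2}=1, q_{-1}=0):
  i=0: a_0=8, p_0 = 8*1 + 0 = 8, q_0 = 8*0 + 1 = 1.
  i=1: a_1=1, p_1 = 1*8 + 1 = 9, q_1 = 1*1 + 0 = 1.
  i=2: a_2=7, p_2 = 7*9 + 8 = 71, q_2 = 7*1 + 1 = 8.
  i=3: a_3=1, p_3 = 1*71 + 9 = 80, q_3 = 1*8 + 1 = 9.
Check: 80^2 - 79*9^2 = 6400 - 6399 = 1, so (x, y) = (80, 9) solves the equation, and by the theorem it is the least positive solution.

(x, y) = (80, 9)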